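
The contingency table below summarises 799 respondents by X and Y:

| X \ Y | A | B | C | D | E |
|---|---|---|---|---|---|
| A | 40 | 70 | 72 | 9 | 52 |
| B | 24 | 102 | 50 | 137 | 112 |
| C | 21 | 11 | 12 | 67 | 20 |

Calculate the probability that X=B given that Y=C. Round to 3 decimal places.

0.373

Total with Y=C: 72 + 50 + 12 = 134.
P(X=B | Y=C) = 50/134 = 0.373.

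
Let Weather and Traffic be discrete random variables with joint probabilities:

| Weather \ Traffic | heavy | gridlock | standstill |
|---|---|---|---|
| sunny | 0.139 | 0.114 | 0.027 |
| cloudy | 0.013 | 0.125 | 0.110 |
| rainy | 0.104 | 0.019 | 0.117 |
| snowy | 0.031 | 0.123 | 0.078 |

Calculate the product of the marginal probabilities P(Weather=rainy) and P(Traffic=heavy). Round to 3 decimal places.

0.069

P(Weather=rainy) = 0.104 + 0.019 + 0.117 = 0.240.
P(Traffic=heavy) = 0.139 + 0.013 + 0.104 + 0.031 = 0.287.
Product: 0.240 × 0.287 = 0.069.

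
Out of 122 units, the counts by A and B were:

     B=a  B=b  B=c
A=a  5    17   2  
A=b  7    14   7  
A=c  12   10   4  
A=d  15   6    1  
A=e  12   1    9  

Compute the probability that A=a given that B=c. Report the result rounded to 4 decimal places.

0.0870

Total with B=c: 2 + 7 + 4 + 1 + 9 = 23.
P(A=a | B=c) = 2/23 = 0.0870.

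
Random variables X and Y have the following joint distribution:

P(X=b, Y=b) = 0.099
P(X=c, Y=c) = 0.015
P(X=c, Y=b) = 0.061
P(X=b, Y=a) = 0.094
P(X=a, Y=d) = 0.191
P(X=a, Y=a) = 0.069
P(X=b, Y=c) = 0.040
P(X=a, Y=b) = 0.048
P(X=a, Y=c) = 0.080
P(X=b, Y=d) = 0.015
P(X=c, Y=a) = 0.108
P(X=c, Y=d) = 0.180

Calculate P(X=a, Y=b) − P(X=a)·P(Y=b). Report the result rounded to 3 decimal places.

P(X=a) = 0.069 + 0.048 + 0.080 + 0.191 = 0.388.
P(Y=b) = 0.048 + 0.099 + 0.061 = 0.208.
P(X=a, Y=b) − P(X=a)P(Y=b) = 0.048 − 0.388×0.208 = -0.033.

-0.033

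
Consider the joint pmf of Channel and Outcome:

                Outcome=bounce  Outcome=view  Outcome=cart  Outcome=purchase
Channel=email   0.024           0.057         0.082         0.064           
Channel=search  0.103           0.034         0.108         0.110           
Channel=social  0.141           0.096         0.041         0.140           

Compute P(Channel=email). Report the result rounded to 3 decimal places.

P(Channel=email) = 0.024 + 0.057 + 0.082 + 0.064 = 0.227.

0.227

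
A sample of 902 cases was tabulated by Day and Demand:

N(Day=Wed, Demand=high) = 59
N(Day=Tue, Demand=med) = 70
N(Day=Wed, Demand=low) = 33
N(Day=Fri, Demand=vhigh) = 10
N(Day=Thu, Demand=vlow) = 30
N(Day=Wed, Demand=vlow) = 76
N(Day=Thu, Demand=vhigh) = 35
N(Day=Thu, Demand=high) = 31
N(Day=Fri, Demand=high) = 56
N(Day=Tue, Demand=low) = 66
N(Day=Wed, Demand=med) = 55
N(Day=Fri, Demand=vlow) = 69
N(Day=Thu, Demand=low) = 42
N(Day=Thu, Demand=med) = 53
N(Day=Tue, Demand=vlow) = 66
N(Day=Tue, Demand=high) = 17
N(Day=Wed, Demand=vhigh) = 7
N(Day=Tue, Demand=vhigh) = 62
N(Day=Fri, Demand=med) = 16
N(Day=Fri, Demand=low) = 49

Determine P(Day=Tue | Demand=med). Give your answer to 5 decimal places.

Total with Demand=med: 70 + 55 + 53 + 16 = 194.
P(Day=Tue | Demand=med) = 70/194 = 0.36082.

0.36082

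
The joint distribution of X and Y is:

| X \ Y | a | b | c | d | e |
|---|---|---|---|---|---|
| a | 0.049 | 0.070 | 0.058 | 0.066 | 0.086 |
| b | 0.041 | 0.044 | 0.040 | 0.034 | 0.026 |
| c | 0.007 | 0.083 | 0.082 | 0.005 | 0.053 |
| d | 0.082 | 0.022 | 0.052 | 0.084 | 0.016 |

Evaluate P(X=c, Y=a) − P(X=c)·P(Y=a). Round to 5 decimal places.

P(X=c) = 0.007 + 0.083 + 0.082 + 0.005 + 0.053 = 0.230.
P(Y=a) = 0.049 + 0.041 + 0.007 + 0.082 = 0.179.
P(X=c, Y=a) − P(X=c)P(Y=a) = 0.007 − 0.230×0.179 = -0.03417.

-0.03417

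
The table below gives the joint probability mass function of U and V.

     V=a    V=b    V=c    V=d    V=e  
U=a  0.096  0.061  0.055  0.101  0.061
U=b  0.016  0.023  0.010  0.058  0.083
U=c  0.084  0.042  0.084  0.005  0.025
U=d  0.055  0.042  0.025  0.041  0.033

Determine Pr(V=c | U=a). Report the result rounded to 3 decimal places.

0.147

P(U=a) = 0.096 + 0.061 + 0.055 + 0.101 + 0.061 = 0.374.
P(V=c | U=a) = 0.055/0.374 = 0.147.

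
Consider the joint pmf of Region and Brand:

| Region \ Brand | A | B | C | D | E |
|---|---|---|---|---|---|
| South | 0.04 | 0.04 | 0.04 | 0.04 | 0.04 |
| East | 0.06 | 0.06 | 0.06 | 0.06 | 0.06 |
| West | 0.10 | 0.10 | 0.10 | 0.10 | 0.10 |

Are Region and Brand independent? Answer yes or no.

Every cell satisfies P(Region,Brand) = P(Region)·P(Brand). For instance P(Region=South) = 0.20, P(Brand=B) = 0.20, and 0.20×0.20 = 0.04 matches the joint entry. So Region and Brand are independent.

yes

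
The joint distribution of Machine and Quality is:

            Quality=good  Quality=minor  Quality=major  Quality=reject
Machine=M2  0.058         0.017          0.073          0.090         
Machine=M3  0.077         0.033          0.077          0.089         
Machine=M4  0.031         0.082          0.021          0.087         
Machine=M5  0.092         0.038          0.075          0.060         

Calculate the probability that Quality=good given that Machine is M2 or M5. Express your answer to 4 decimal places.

0.2982

P(Machine=M2) = 0.058 + 0.017 + 0.073 + 0.090 = 0.238.
P(Machine=M5) = 0.092 + 0.038 + 0.075 + 0.060 = 0.265.
P(Machine ∈ {M2, M5}) = 0.238 + 0.265 = 0.503; P(Quality=good, Machine ∈ {M2, M5}) = 0.058 + 0.092 = 0.150.
P(Quality=good | Machine ∈ {M2, M5}) = 0.150/0.503 = 0.2982.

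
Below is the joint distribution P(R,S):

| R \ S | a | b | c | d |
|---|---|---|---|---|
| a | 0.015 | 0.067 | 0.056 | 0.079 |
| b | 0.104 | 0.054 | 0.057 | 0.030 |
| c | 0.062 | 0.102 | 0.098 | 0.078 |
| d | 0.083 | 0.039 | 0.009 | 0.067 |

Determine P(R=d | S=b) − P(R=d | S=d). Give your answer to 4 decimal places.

-0.1149

P(S=b) = 0.067 + 0.054 + 0.102 + 0.039 = 0.262; P(R=d | S=b) = 0.039/0.262 = 0.14885.
P(S=d) = 0.079 + 0.030 + 0.078 + 0.067 = 0.254; P(R=d | S=d) = 0.067/0.254 = 0.26378.
Difference = -0.1149.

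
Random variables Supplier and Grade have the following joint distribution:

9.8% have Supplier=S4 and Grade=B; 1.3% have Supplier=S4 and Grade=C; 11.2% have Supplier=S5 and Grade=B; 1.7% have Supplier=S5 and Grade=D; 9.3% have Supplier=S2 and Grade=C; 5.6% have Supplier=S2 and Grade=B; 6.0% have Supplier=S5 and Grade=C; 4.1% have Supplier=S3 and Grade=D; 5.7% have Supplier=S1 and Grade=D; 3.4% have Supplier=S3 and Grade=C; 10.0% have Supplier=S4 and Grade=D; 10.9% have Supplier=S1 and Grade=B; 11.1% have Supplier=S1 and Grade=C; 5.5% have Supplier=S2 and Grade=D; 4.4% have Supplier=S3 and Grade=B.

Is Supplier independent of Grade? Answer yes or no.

P(Supplier=S4) = 0.211 and P(Grade=C) = 0.311, so their product is 0.06562, but P(Supplier=S4, Grade=C) = 0.013. Since these differ, Supplier and Grade are not independent.

no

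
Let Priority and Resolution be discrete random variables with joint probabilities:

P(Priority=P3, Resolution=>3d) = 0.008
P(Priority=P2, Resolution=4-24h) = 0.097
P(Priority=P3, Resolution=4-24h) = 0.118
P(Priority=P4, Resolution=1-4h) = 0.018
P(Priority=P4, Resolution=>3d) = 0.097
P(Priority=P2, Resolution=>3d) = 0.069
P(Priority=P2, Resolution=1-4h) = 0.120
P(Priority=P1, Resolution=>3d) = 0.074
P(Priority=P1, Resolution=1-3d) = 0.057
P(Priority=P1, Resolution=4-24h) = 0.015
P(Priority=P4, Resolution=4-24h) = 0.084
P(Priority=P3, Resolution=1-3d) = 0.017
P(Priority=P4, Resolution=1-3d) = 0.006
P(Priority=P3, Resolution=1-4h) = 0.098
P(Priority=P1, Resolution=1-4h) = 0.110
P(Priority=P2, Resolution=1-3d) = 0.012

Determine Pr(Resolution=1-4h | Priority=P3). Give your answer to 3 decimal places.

0.407

P(Priority=P3) = 0.098 + 0.118 + 0.017 + 0.008 = 0.241.
P(Resolution=1-4h | Priority=P3) = 0.098/0.241 = 0.407.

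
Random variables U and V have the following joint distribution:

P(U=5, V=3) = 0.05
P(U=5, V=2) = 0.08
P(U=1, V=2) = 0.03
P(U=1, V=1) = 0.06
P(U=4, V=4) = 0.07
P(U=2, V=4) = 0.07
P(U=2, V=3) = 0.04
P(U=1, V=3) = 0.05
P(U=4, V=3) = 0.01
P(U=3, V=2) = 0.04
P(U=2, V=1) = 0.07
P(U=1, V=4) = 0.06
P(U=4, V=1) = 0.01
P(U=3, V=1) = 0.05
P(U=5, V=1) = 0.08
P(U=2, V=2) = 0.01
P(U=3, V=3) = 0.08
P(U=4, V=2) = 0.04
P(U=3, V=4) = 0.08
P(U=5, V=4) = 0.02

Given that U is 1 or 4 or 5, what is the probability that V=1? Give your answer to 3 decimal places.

P(U=1) = 0.06 + 0.03 + 0.05 + 0.06 = 0.20.
P(U=4) = 0.01 + 0.04 + 0.01 + 0.07 = 0.13.
P(U=5) = 0.08 + 0.08 + 0.05 + 0.02 = 0.23.
P(U ∈ {1, 4, 5}) = 0.20 + 0.13 + 0.23 = 0.56; P(V=1, U ∈ {1, 4, 5}) = 0.06 + 0.01 + 0.08 = 0.15.
P(V=1 | U ∈ {1, 4, 5}) = 0.15/0.56 = 0.268.

0.268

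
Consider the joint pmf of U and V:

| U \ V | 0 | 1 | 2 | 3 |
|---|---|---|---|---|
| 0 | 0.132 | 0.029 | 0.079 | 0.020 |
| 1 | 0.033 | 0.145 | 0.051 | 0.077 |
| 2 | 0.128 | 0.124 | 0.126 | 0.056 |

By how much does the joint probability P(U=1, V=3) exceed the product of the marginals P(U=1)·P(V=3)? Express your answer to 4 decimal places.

0.0302

P(U=1) = 0.033 + 0.145 + 0.051 + 0.077 = 0.306.
P(V=3) = 0.020 + 0.077 + 0.056 = 0.153.
P(U=1, V=3) − P(U=1)P(V=3) = 0.077 − 0.306×0.153 = 0.0302.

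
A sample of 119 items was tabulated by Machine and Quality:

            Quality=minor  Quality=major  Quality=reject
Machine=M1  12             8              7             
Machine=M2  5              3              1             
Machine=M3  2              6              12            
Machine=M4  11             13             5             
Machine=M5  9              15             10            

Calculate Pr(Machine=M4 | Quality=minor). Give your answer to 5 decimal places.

0.28205

Total with Quality=minor: 12 + 5 + 2 + 11 + 9 = 39.
P(Machine=M4 | Quality=minor) = 11/39 = 0.28205.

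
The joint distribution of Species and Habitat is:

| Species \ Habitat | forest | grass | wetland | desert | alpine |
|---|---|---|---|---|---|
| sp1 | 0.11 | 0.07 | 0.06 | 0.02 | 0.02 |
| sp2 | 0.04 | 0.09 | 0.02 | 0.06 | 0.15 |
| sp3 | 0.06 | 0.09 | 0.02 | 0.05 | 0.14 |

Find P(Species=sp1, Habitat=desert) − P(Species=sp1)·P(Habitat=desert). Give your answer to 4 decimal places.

P(Species=sp1) = 0.11 + 0.07 + 0.06 + 0.02 + 0.02 = 0.28.
P(Habitat=desert) = 0.02 + 0.06 + 0.05 = 0.13.
P(Species=sp1, Habitat=desert) − P(Species=sp1)P(Habitat=desert) = 0.02 − 0.28×0.13 = -0.0164.

-0.0164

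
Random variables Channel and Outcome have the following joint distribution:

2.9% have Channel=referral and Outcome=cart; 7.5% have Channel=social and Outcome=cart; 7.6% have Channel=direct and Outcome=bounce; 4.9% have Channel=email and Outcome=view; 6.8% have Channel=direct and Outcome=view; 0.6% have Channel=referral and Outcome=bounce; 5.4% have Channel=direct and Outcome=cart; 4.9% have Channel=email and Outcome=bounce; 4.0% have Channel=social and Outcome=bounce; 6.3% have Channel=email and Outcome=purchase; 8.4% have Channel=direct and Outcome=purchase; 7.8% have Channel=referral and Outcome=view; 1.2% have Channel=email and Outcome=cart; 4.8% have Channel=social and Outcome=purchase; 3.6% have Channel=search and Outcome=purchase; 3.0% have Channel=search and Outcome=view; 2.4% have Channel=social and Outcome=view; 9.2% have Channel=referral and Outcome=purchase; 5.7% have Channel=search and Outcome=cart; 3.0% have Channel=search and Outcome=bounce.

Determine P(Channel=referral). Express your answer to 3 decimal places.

0.205

P(Channel=referral) = 0.006 + 0.078 + 0.029 + 0.092 = 0.205.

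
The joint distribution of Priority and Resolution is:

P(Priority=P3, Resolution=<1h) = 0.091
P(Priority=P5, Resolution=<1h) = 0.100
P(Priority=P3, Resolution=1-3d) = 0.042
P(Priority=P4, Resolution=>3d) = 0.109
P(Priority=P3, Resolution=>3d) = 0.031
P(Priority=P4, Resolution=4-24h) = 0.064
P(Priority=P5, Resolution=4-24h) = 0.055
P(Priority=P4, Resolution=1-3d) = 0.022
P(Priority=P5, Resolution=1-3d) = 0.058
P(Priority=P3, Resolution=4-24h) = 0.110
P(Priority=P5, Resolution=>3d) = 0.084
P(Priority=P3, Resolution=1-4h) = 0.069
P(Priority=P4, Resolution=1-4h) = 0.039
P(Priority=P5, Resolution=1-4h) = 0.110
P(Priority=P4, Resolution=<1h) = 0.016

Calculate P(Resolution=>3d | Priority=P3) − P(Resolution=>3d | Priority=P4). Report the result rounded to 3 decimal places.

P(Priority=P3) = 0.091 + 0.069 + 0.110 + 0.042 + 0.031 = 0.343; P(Resolution=>3d | Priority=P3) = 0.031/0.343 = 0.0904.
P(Priority=P4) = 0.016 + 0.039 + 0.064 + 0.022 + 0.109 = 0.250; P(Resolution=>3d | Priority=P4) = 0.109/0.250 = 0.4360.
Difference = -0.346.

-0.346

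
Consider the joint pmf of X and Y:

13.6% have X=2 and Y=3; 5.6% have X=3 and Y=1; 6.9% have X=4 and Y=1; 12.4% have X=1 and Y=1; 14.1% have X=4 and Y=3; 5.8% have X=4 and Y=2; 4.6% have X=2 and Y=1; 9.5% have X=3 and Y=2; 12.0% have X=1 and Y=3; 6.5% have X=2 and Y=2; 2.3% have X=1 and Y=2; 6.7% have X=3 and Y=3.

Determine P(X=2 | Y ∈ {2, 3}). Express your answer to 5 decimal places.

0.28511

P(Y=2) = 0.023 + 0.065 + 0.095 + 0.058 = 0.241.
P(Y=3) = 0.120 + 0.136 + 0.067 + 0.141 = 0.464.
P(Y ∈ {2, 3}) = 0.241 + 0.464 = 0.705; P(X=2, Y ∈ {2, 3}) = 0.065 + 0.136 = 0.201.
P(X=2 | Y ∈ {2, 3}) = 0.201/0.705 = 0.28511.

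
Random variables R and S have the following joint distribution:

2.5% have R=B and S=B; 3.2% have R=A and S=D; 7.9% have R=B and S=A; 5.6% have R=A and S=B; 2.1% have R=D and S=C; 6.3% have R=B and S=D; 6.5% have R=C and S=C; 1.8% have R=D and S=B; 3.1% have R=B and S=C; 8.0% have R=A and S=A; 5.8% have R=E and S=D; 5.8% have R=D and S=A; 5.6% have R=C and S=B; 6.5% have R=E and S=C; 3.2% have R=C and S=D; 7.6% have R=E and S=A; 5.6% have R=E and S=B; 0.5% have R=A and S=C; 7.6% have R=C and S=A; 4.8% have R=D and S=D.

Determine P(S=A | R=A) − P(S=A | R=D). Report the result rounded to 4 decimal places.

0.0624

P(R=A) = 0.080 + 0.056 + 0.005 + 0.032 = 0.173; P(S=A | R=A) = 0.080/0.173 = 0.46243.
P(R=D) = 0.058 + 0.018 + 0.021 + 0.048 = 0.145; P(S=A | R=D) = 0.058/0.145 = 0.40000.
Difference = 0.0624.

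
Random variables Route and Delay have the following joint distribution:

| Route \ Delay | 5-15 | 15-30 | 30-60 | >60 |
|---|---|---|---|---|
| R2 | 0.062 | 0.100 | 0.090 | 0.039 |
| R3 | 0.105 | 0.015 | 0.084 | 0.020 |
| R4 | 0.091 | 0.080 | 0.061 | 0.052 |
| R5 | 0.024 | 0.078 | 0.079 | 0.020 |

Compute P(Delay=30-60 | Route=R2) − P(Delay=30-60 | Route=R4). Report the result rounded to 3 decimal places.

0.094

P(Route=R2) = 0.062 + 0.100 + 0.090 + 0.039 = 0.291; P(Delay=30-60 | Route=R2) = 0.090/0.291 = 0.3093.
P(Route=R4) = 0.091 + 0.080 + 0.061 + 0.052 = 0.284; P(Delay=30-60 | Route=R4) = 0.061/0.284 = 0.2148.
Difference = 0.094.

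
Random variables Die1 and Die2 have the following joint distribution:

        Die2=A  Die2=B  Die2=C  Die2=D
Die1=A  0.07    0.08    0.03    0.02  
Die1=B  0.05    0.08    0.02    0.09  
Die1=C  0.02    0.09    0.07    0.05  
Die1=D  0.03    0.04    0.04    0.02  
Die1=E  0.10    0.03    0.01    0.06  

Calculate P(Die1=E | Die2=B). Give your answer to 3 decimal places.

P(Die2=B) = 0.08 + 0.08 + 0.09 + 0.04 + 0.03 = 0.32.
P(Die1=E | Die2=B) = 0.03/0.32 = 0.094.

0.094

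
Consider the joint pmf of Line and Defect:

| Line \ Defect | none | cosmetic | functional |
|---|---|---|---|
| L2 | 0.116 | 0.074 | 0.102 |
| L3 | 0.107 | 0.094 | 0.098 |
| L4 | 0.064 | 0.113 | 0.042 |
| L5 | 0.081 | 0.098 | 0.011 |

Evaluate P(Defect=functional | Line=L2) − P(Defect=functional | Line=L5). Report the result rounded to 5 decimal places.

P(Line=L2) = 0.116 + 0.074 + 0.102 = 0.292; P(Defect=functional | Line=L2) = 0.102/0.292 = 0.349315.
P(Line=L5) = 0.081 + 0.098 + 0.011 = 0.190; P(Defect=functional | Line=L5) = 0.011/0.190 = 0.057895.
Difference = 0.29142.

0.29142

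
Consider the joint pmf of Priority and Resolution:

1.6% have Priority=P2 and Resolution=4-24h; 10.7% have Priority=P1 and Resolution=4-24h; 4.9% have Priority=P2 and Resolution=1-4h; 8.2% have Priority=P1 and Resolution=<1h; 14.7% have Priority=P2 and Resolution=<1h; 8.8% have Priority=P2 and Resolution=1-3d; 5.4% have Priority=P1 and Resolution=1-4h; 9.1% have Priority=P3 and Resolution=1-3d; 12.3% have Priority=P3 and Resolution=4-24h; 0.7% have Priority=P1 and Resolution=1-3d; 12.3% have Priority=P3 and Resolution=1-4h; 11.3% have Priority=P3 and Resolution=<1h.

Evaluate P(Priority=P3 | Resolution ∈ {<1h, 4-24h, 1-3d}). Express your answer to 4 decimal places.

P(Resolution=<1h) = 0.082 + 0.147 + 0.113 = 0.342.
P(Resolution=4-24h) = 0.107 + 0.016 + 0.123 = 0.246.
P(Resolution=1-3d) = 0.007 + 0.088 + 0.091 = 0.186.
P(Resolution ∈ {<1h, 4-24h, 1-3d}) = 0.342 + 0.246 + 0.186 = 0.774; P(Priority=P3, Resolution ∈ {<1h, 4-24h, 1-3d}) = 0.113 + 0.123 + 0.091 = 0.327.
P(Priority=P3 | Resolution ∈ {<1h, 4-24h, 1-3d}) = 0.327/0.774 = 0.4225.

0.4225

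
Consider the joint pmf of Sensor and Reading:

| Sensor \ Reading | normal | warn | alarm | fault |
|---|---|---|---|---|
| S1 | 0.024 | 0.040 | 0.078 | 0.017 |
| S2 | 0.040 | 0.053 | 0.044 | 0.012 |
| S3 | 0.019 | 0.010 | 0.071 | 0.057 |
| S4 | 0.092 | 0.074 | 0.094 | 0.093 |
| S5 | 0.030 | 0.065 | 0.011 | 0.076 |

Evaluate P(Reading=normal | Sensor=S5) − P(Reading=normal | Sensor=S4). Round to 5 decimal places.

P(Sensor=S5) = 0.030 + 0.065 + 0.011 + 0.076 = 0.182; P(Reading=normal | Sensor=S5) = 0.030/0.182 = 0.164835.
P(Sensor=S4) = 0.092 + 0.074 + 0.094 + 0.093 = 0.353; P(Reading=normal | Sensor=S4) = 0.092/0.353 = 0.260623.
Difference = -0.09579.

-0.09579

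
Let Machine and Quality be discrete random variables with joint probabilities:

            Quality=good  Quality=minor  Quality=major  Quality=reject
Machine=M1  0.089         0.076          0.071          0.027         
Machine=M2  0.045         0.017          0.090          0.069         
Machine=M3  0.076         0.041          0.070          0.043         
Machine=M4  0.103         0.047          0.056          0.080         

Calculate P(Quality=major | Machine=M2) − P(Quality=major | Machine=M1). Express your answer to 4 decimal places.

0.1373

P(Machine=M2) = 0.045 + 0.017 + 0.090 + 0.069 = 0.221; P(Quality=major | Machine=M2) = 0.090/0.221 = 0.40724.
P(Machine=M1) = 0.089 + 0.076 + 0.071 + 0.027 = 0.263; P(Quality=major | Machine=M1) = 0.071/0.263 = 0.26996.
Difference = 0.1373.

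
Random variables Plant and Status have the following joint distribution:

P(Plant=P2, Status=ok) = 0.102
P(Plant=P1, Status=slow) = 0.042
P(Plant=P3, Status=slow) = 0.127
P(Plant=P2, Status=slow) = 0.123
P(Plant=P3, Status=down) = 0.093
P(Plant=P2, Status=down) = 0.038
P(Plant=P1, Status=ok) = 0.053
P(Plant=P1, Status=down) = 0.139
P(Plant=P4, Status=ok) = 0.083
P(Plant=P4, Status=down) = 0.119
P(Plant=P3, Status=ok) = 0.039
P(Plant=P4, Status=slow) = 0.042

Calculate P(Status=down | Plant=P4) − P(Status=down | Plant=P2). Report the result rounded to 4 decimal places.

P(Plant=P4) = 0.083 + 0.042 + 0.119 = 0.244; P(Status=down | Plant=P4) = 0.119/0.244 = 0.48770.
P(Plant=P2) = 0.102 + 0.123 + 0.038 = 0.263; P(Status=down | Plant=P2) = 0.038/0.263 = 0.14449.
Difference = 0.3432.

0.3432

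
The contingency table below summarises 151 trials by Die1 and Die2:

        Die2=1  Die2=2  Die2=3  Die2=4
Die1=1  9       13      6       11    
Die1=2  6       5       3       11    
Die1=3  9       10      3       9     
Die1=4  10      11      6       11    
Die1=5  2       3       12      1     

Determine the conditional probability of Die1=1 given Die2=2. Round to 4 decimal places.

Total with Die2=2: 13 + 5 + 10 + 11 + 3 = 42.
P(Die1=1 | Die2=2) = 13/42 = 0.3095.

0.3095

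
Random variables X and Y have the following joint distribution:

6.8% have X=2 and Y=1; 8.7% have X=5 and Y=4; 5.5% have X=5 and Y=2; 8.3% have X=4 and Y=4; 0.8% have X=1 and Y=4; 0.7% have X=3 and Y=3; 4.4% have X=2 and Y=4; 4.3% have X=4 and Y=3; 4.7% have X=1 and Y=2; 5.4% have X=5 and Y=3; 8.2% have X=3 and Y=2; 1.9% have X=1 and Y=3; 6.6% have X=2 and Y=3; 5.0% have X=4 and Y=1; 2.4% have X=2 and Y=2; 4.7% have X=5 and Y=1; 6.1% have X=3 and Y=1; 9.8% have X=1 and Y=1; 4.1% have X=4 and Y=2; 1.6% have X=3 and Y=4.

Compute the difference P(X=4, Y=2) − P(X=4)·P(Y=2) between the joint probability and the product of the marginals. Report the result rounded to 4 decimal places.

-0.0130

P(X=4) = 0.050 + 0.041 + 0.043 + 0.083 = 0.217.
P(Y=2) = 0.047 + 0.024 + 0.082 + 0.041 + 0.055 = 0.249.
P(X=4, Y=2) − P(X=4)P(Y=2) = 0.041 − 0.217×0.249 = -0.0130.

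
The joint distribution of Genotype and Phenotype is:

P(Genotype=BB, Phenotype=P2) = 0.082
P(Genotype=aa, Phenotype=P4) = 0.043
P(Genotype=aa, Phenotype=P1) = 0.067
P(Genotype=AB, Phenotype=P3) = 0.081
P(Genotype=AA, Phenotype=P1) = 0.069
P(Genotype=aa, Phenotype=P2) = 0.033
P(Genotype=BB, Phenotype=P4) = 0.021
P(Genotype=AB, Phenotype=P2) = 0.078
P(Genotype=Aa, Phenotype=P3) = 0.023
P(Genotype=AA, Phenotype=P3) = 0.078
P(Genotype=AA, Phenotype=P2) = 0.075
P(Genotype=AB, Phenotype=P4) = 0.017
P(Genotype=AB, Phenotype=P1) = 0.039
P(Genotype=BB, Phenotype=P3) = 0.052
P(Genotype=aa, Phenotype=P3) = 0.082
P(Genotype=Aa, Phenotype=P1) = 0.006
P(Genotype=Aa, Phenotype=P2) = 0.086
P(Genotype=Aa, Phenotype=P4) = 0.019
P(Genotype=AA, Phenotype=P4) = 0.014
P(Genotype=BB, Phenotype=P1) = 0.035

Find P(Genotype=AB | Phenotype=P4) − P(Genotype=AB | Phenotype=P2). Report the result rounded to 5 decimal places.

-0.07122

P(Phenotype=P4) = 0.014 + 0.019 + 0.043 + 0.017 + 0.021 = 0.114; P(Genotype=AB | Phenotype=P4) = 0.017/0.114 = 0.149123.
P(Phenotype=P2) = 0.075 + 0.086 + 0.033 + 0.078 + 0.082 = 0.354; P(Genotype=AB | Phenotype=P2) = 0.078/0.354 = 0.220339.
Difference = -0.07122.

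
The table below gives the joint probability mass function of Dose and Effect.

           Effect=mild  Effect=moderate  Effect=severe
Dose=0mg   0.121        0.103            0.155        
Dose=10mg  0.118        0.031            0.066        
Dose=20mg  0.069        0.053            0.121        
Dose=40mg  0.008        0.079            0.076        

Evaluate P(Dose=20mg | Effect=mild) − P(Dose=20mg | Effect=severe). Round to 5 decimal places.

-0.07112

P(Effect=mild) = 0.121 + 0.118 + 0.069 + 0.008 = 0.316; P(Dose=20mg | Effect=mild) = 0.069/0.316 = 0.218354.
P(Effect=severe) = 0.155 + 0.066 + 0.121 + 0.076 = 0.418; P(Dose=20mg | Effect=severe) = 0.121/0.418 = 0.289474.
Difference = -0.07112.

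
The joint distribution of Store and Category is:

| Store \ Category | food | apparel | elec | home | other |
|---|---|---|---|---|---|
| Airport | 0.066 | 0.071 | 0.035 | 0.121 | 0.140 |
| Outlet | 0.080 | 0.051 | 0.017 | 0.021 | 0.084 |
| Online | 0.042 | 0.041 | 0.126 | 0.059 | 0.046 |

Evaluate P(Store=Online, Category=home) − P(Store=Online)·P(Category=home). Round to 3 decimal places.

P(Store=Online) = 0.042 + 0.041 + 0.126 + 0.059 + 0.046 = 0.314.
P(Category=home) = 0.121 + 0.021 + 0.059 = 0.201.
P(Store=Online, Category=home) − P(Store=Online)P(Category=home) = 0.059 − 0.314×0.201 = -0.004.

-0.004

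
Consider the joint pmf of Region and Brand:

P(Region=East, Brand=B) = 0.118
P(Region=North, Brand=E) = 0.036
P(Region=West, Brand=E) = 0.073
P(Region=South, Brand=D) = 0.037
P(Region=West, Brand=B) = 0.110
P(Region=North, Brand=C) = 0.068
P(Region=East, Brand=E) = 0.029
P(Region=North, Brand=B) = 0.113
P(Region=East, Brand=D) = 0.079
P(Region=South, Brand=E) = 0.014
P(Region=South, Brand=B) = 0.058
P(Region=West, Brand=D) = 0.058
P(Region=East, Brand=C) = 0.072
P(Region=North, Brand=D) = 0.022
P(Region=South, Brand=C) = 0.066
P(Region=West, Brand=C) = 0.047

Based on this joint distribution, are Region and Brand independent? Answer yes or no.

P(Region=West) = 0.288 and P(Brand=E) = 0.152, so their product is 0.04378, but P(Region=West, Brand=E) = 0.073. Since these differ, Region and Brand are not independent.

no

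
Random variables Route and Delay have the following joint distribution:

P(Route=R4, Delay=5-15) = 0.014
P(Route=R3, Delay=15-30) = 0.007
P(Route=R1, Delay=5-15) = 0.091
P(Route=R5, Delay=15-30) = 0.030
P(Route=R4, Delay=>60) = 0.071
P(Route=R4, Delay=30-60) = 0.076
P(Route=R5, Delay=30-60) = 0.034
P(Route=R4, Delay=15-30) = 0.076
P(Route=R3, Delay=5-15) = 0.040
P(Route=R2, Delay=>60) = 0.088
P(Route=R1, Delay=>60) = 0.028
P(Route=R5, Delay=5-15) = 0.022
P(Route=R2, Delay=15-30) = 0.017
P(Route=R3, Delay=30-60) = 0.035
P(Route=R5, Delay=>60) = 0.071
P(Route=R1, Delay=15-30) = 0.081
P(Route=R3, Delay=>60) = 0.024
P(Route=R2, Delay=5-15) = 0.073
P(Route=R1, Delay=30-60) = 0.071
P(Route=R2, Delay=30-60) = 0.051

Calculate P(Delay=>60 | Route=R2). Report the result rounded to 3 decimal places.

P(Route=R2) = 0.073 + 0.017 + 0.051 + 0.088 = 0.229.
P(Delay=>60 | Route=R2) = 0.088/0.229 = 0.384.

0.384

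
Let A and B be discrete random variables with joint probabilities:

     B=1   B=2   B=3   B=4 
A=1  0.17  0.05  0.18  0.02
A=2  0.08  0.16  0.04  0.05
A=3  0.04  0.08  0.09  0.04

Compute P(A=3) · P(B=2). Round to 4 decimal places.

0.0725

P(A=3) = 0.04 + 0.08 + 0.09 + 0.04 = 0.25.
P(B=2) = 0.05 + 0.16 + 0.08 = 0.29.
Product: 0.25 × 0.29 = 0.0725.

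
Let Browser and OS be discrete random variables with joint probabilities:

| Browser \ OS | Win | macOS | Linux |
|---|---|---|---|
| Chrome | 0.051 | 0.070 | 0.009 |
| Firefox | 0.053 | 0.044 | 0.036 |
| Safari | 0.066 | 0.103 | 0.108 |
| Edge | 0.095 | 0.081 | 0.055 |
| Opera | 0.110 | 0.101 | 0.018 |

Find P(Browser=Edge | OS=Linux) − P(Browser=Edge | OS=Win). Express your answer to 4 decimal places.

-0.0100

P(OS=Linux) = 0.009 + 0.036 + 0.108 + 0.055 + 0.018 = 0.226; P(Browser=Edge | OS=Linux) = 0.055/0.226 = 0.24336.
P(OS=Win) = 0.051 + 0.053 + 0.066 + 0.095 + 0.110 = 0.375; P(Browser=Edge | OS=Win) = 0.095/0.375 = 0.25333.
Difference = -0.0100.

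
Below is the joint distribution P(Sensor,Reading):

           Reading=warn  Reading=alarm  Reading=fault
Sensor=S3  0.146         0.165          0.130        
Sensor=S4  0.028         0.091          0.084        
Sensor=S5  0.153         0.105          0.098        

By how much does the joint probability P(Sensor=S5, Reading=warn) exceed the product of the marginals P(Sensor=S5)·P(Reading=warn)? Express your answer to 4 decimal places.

0.0366

P(Sensor=S5) = 0.153 + 0.105 + 0.098 = 0.356.
P(Reading=warn) = 0.146 + 0.028 + 0.153 = 0.327.
P(Sensor=S5, Reading=warn) − P(Sensor=S5)P(Reading=warn) = 0.153 − 0.356×0.327 = 0.0366.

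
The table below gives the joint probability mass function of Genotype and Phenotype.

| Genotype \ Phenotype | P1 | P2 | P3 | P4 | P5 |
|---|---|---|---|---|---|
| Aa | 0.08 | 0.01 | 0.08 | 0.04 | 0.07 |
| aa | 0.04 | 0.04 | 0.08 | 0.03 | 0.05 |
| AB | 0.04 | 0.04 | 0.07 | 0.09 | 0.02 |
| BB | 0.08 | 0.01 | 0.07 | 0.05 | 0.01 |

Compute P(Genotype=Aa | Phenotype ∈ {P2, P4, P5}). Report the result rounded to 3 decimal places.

P(Phenotype=P2) = 0.01 + 0.04 + 0.04 + 0.01 = 0.10.
P(Phenotype=P4) = 0.04 + 0.03 + 0.09 + 0.05 = 0.21.
P(Phenotype=P5) = 0.07 + 0.05 + 0.02 + 0.01 = 0.15.
P(Phenotype ∈ {P2, P4, P5}) = 0.10 + 0.21 + 0.15 = 0.46; P(Genotype=Aa, Phenotype ∈ {P2, P4, P5}) = 0.01 + 0.04 + 0.07 = 0.12.
P(Genotype=Aa | Phenotype ∈ {P2, P4, P5}) = 0.12/0.46 = 0.261.

0.261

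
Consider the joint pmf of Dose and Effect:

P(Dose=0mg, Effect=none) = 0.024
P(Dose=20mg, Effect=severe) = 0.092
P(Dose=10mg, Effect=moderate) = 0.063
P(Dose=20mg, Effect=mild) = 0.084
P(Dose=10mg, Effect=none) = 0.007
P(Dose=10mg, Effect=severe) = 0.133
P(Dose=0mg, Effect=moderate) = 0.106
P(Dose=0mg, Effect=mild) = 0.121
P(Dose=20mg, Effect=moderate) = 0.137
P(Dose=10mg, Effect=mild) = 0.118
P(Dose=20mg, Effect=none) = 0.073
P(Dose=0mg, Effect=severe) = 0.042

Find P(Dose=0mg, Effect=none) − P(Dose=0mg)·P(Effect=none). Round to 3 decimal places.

-0.006

P(Dose=0mg) = 0.024 + 0.121 + 0.106 + 0.042 = 0.293.
P(Effect=none) = 0.024 + 0.007 + 0.073 = 0.104.
P(Dose=0mg, Effect=none) − P(Dose=0mg)P(Effect=none) = 0.024 − 0.293×0.104 = -0.006.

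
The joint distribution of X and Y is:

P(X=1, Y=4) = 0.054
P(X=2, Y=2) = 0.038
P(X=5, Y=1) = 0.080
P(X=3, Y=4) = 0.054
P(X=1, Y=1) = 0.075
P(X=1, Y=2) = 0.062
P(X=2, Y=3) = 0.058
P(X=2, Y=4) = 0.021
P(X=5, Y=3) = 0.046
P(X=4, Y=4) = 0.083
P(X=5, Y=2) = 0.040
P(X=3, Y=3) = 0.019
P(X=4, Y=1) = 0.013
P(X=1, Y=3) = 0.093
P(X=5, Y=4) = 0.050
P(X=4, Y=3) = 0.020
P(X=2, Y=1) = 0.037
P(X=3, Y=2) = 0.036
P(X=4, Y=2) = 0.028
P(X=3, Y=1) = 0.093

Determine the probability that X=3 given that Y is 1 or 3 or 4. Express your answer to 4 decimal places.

0.2085

P(Y=1) = 0.075 + 0.037 + 0.093 + 0.013 + 0.080 = 0.298.
P(Y=3) = 0.093 + 0.058 + 0.019 + 0.020 + 0.046 = 0.236.
P(Y=4) = 0.054 + 0.021 + 0.054 + 0.083 + 0.050 = 0.262.
P(Y ∈ {1, 3, 4}) = 0.298 + 0.236 + 0.262 = 0.796; P(X=3, Y ∈ {1, 3, 4}) = 0.093 + 0.019 + 0.054 = 0.166.
P(X=3 | Y ∈ {1, 3, 4}) = 0.166/0.796 = 0.2085.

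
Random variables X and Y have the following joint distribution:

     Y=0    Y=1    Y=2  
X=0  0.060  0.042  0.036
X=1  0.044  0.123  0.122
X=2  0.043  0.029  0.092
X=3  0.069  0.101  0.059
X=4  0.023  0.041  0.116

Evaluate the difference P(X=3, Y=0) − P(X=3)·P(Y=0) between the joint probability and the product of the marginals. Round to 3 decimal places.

P(X=3) = 0.069 + 0.101 + 0.059 = 0.229.
P(Y=0) = 0.060 + 0.044 + 0.043 + 0.069 + 0.023 = 0.239.
P(X=3, Y=0) − P(X=3)P(Y=0) = 0.069 − 0.229×0.239 = 0.014.

0.014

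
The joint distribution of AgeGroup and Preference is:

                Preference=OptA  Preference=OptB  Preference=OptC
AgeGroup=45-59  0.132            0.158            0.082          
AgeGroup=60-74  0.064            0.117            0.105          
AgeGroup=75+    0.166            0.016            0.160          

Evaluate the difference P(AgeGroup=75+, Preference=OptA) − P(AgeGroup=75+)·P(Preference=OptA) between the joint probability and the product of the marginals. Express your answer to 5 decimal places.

P(AgeGroup=75+) = 0.166 + 0.016 + 0.160 = 0.342.
P(Preference=OptA) = 0.132 + 0.064 + 0.166 = 0.362.
P(AgeGroup=75+, Preference=OptA) − P(AgeGroup=75+)P(Preference=OptA) = 0.166 − 0.342×0.362 = 0.04220.

0.04220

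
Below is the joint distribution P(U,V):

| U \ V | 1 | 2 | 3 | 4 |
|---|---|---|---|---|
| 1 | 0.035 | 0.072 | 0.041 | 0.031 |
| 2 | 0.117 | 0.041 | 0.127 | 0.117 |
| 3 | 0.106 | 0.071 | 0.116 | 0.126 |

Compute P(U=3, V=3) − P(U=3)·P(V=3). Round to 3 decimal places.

-0.003

P(U=3) = 0.106 + 0.071 + 0.116 + 0.126 = 0.419.
P(V=3) = 0.041 + 0.127 + 0.116 = 0.284.
P(U=3, V=3) − P(U=3)P(V=3) = 0.116 − 0.419×0.284 = -0.003.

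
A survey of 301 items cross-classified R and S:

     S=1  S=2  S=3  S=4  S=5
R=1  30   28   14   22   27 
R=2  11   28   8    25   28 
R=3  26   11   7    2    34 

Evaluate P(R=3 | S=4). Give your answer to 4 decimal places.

0.0408

Total with S=4: 22 + 25 + 2 = 49.
P(R=3 | S=4) = 2/49 = 0.0408.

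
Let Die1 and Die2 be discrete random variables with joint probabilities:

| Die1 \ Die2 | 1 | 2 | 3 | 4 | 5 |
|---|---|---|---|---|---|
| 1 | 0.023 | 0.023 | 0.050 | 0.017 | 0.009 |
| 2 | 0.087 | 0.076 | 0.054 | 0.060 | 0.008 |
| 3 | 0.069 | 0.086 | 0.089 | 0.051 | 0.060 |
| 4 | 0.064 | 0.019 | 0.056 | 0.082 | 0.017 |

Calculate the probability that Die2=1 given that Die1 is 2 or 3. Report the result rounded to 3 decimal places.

0.244

P(Die1=2) = 0.087 + 0.076 + 0.054 + 0.060 + 0.008 = 0.285.
P(Die1=3) = 0.069 + 0.086 + 0.089 + 0.051 + 0.060 = 0.355.
P(Die1 ∈ {2, 3}) = 0.285 + 0.355 = 0.640; P(Die2=1, Die1 ∈ {2, 3}) = 0.087 + 0.069 = 0.156.
P(Die2=1 | Die1 ∈ {2, 3}) = 0.156/0.640 = 0.244.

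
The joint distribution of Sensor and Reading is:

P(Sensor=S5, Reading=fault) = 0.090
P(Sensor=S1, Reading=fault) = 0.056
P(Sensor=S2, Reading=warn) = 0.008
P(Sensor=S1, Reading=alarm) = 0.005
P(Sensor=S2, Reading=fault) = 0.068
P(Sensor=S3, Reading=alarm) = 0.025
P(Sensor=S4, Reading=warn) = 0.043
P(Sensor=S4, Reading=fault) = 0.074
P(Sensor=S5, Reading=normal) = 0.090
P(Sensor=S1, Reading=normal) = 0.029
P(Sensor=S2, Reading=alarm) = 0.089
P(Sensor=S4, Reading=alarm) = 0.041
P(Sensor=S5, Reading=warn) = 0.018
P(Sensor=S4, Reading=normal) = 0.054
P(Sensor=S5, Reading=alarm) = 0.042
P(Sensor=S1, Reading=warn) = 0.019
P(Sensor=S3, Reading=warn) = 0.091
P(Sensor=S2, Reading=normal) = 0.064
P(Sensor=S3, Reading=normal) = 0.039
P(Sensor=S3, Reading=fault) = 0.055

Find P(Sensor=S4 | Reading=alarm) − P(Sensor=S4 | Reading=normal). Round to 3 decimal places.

P(Reading=alarm) = 0.005 + 0.089 + 0.025 + 0.041 + 0.042 = 0.202; P(Sensor=S4 | Reading=alarm) = 0.041/0.202 = 0.2030.
P(Reading=normal) = 0.029 + 0.064 + 0.039 + 0.054 + 0.090 = 0.276; P(Sensor=S4 | Reading=normal) = 0.054/0.276 = 0.1957.
Difference = 0.007.

0.007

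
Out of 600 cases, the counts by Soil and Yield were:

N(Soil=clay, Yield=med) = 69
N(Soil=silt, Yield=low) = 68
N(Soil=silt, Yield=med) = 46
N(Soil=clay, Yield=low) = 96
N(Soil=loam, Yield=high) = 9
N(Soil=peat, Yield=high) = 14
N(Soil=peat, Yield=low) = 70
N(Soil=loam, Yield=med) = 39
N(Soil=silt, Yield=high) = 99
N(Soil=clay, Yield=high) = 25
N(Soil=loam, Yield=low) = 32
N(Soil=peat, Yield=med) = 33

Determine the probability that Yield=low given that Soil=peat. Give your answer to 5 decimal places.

Total with Soil=peat: 70 + 33 + 14 = 117.
P(Yield=low | Soil=peat) = 70/117 = 0.59829.

0.59829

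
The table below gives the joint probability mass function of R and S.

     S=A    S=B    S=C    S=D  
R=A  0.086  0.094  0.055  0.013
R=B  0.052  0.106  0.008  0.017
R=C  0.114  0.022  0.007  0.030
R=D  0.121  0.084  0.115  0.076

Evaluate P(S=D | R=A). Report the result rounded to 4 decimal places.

P(R=A) = 0.086 + 0.094 + 0.055 + 0.013 = 0.248.
P(S=D | R=A) = 0.013/0.248 = 0.0524.

0.0524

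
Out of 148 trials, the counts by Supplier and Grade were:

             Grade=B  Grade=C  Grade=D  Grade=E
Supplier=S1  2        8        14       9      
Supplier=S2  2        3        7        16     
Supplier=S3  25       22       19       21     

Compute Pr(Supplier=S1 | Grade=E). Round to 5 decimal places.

Total with Grade=E: 9 + 16 + 21 = 46.
P(Supplier=S1 | Grade=E) = 9/46 = 0.19565.

0.19565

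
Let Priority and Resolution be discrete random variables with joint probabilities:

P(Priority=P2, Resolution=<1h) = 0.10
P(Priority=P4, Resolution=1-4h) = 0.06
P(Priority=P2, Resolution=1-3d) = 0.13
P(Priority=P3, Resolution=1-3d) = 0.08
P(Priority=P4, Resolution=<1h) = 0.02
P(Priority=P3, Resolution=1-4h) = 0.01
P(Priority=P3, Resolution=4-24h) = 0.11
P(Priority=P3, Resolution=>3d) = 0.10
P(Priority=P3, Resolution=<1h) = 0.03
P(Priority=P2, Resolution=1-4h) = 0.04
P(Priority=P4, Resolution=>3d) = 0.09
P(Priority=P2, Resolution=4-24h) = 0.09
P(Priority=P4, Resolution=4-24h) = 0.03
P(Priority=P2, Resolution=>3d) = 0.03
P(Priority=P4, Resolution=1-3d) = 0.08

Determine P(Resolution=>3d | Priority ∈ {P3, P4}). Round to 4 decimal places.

0.3115

P(Priority=P3) = 0.03 + 0.01 + 0.11 + 0.08 + 0.10 = 0.33.
P(Priority=P4) = 0.02 + 0.06 + 0.03 + 0.08 + 0.09 = 0.28.
P(Priority ∈ {P3, P4}) = 0.33 + 0.28 = 0.61; P(Resolution=>3d, Priority ∈ {P3, P4}) = 0.10 + 0.09 = 0.19.
P(Resolution=>3d | Priority ∈ {P3, P4}) = 0.19/0.61 = 0.3115.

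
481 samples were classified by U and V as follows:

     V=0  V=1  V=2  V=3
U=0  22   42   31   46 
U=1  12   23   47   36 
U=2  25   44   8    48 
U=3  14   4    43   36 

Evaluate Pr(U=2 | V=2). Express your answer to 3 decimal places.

0.062

Total with V=2: 31 + 47 + 8 + 43 = 129.
P(U=2 | V=2) = 8/129 = 0.062.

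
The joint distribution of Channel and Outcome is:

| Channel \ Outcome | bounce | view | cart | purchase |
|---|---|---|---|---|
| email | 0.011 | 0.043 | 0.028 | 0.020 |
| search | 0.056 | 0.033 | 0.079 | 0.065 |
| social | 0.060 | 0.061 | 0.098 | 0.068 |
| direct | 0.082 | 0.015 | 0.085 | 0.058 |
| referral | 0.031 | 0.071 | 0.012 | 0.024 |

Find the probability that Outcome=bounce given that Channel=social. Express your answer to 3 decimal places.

0.209

P(Channel=social) = 0.060 + 0.061 + 0.098 + 0.068 = 0.287.
P(Outcome=bounce | Channel=social) = 0.060/0.287 = 0.209.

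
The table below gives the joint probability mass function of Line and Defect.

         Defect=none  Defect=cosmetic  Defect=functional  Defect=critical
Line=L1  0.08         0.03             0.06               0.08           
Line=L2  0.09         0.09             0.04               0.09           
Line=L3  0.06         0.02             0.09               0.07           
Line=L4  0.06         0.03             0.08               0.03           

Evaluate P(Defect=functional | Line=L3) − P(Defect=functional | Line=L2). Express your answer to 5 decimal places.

0.24597

P(Line=L3) = 0.06 + 0.02 + 0.09 + 0.07 = 0.24; P(Defect=functional | Line=L3) = 0.09/0.24 = 0.375000.
P(Line=L2) = 0.09 + 0.09 + 0.04 + 0.09 = 0.31; P(Defect=functional | Line=L2) = 0.04/0.31 = 0.129032.
Difference = 0.24597.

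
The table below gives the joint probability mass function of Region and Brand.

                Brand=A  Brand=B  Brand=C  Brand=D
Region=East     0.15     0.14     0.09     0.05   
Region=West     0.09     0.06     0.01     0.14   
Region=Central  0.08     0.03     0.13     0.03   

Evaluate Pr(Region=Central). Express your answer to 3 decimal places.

P(Region=Central) = 0.08 + 0.03 + 0.13 + 0.03 = 0.27.

0.270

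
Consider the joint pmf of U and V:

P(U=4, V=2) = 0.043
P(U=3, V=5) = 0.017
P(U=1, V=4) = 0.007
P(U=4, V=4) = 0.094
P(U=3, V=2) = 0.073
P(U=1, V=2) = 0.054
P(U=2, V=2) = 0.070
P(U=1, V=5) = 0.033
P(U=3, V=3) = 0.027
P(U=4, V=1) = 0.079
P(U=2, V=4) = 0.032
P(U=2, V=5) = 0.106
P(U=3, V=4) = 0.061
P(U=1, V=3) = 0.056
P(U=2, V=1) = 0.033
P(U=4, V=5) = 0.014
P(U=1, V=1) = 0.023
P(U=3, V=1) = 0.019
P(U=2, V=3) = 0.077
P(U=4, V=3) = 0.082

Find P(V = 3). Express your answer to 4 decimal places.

P(V=3) = 0.056 + 0.077 + 0.027 + 0.082 = 0.242.

0.2420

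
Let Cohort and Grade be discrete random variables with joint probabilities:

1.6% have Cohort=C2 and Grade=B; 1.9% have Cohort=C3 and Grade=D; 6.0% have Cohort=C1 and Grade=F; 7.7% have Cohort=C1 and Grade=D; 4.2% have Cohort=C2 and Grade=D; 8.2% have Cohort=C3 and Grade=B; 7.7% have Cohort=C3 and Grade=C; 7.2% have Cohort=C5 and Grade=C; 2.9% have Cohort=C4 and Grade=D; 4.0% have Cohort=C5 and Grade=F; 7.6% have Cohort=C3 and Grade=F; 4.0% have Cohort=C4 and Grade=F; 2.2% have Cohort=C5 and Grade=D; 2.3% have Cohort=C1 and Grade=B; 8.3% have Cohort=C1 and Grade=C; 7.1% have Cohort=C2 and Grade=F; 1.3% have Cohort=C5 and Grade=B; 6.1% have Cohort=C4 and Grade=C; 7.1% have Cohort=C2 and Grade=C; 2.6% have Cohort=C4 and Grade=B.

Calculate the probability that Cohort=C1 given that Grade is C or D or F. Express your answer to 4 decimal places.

P(Grade=C) = 0.083 + 0.071 + 0.077 + 0.061 + 0.072 = 0.364.
P(Grade=D) = 0.077 + 0.042 + 0.019 + 0.029 + 0.022 = 0.189.
P(Grade=F) = 0.060 + 0.071 + 0.076 + 0.040 + 0.040 = 0.287.
P(Grade ∈ {C, D, F}) = 0.364 + 0.189 + 0.287 = 0.840; P(Cohort=C1, Grade ∈ {C, D, F}) = 0.083 + 0.077 + 0.060 = 0.220.
P(Cohort=C1 | Grade ∈ {C, D, F}) = 0.220/0.840 = 0.2619.

0.2619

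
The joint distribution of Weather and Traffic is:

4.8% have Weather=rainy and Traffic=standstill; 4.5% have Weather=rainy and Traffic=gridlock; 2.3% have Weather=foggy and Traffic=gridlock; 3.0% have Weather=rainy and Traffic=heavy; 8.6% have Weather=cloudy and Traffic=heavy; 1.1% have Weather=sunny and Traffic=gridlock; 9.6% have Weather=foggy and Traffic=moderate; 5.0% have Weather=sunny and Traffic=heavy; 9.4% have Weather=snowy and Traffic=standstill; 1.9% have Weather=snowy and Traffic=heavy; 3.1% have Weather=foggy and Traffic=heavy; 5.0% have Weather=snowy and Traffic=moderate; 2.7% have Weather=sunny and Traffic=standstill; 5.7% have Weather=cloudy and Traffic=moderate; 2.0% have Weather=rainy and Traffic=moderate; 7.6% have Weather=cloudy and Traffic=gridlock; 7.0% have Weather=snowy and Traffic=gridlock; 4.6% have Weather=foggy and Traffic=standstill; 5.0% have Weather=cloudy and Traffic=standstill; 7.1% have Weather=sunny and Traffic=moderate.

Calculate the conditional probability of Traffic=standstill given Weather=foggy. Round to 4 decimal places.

0.2347

P(Weather=foggy) = 0.096 + 0.031 + 0.023 + 0.046 = 0.196.
P(Traffic=standstill | Weather=foggy) = 0.046/0.196 = 0.2347.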